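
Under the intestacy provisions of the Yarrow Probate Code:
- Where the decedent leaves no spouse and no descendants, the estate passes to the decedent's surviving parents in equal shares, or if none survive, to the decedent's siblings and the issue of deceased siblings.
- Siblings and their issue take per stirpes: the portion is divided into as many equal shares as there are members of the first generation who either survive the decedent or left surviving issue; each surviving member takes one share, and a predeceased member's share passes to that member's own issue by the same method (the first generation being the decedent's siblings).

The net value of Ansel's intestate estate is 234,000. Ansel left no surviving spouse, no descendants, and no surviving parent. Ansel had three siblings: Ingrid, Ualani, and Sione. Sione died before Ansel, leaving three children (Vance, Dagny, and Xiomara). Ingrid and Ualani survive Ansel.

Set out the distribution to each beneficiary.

The entire 234,000 passes to the siblings and their issue.
That amount (234,000) is divided into 3 shares of 78,000: Ingrid and Ualani each take 78,000; Sione's 78,000 share passes to Sione's issue.
Sione's share (78,000) is divided into 3 shares of 26,000: Vance, Dagny, and Xiomara each take 26,000.

Ingrid: 78,000; Ualani: 78,000; Vance: 26,000; Dagny: 26,000; Xiomara: 26,000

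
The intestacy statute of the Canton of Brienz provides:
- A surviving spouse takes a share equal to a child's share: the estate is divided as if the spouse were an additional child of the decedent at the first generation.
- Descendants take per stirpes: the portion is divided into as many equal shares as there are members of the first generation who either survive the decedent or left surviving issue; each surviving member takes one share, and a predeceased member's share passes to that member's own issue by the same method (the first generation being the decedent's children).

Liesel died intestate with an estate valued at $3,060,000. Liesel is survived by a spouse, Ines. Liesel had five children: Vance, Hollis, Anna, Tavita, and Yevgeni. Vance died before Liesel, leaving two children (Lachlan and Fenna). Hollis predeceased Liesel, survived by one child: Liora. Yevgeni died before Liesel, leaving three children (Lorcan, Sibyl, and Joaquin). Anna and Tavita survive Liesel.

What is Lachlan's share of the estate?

Lachlan receives $255,000.

The spouse counts as an additional share at the children's level, so there are 6 primary shares of $510,000. Ines takes one such share ($510,000).
The children's combined portion ($2,550,000) is divided into 5 shares of $510,000: Anna and Tavita each take $510,000; Vance's $510,000 share passes to Vance's issue; Hollis's $510,000 share passes to Hollis's issue; Yevgeni's $510,000 share passes to Yevgeni's issue.
Vance's share ($510,000) is divided into 2 shares of $255,000: Lachlan and Fenna each take $255,000.
Hollis's share ($510,000) passes entirely to Liora.
Yevgeni's share ($510,000) is divided into 3 shares of $170,000: Lorcan, Sibyl, and Joaquin each take $170,000.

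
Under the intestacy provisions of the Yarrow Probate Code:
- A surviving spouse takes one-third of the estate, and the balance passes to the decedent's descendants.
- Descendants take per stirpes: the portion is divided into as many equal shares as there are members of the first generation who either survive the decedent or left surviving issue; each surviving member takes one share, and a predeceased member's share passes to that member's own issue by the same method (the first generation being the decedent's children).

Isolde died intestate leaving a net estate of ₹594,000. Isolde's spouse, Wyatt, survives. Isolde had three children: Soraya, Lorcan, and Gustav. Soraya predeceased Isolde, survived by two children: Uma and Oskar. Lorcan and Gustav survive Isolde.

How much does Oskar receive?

Oskar receives ₹66,000.

Wyatt takes one-third of ₹594,000 = ₹198,000. The remaining ₹396,000 passes to the descendants.
The descendants' portion (₹396,000) is divided into 3 shares of ₹132,000: Lorcan and Gustav each take ₹132,000; Soraya's ₹132,000 share passes to Soraya's issue.
Soraya's share (₹132,000) is divided into 2 shares of ₹66,000: Uma and Oskar each take ₹66,000.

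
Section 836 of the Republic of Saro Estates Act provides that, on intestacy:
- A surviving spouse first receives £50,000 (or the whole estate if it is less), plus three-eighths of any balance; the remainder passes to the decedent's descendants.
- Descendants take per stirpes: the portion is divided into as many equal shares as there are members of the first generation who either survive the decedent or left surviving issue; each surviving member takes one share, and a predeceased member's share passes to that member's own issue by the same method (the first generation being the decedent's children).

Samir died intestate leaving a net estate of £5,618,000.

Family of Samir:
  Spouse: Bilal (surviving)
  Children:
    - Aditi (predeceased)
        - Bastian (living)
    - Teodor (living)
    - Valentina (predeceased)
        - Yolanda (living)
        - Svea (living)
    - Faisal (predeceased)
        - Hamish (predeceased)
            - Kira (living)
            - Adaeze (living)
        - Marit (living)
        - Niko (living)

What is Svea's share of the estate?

Bilal first takes £50,000, leaving a balance of £5,568,000. Bilal then takes three-eighths of the balance (£2,088,000), for a total of £2,138,000. The remaining £3,480,000 passes to the descendants.
The descendants' portion (£3,480,000) is divided into 4 shares of £870,000: Teodor takes £870,000; Aditi's £870,000 share passes to Aditi's issue; Valentina's £870,000 share passes to Valentina's issue; Faisal's £870,000 share passes to Faisal's issue.
Aditi's share (£870,000) passes entirely to Bastian.
Valentina's share (£870,000) is divided into 2 shares of £435,000: Yolanda and Svea each take £435,000.
Faisal's share (£870,000) is divided into 3 shares of £290,000: Marit and Niko each take £290,000; Hamish's £290,000 share passes to Hamish's issue.
Hamish's share (£290,000) is divided into 2 shares of £145,000: Kira and Adaeze each take £145,000.

Svea receives £435,000.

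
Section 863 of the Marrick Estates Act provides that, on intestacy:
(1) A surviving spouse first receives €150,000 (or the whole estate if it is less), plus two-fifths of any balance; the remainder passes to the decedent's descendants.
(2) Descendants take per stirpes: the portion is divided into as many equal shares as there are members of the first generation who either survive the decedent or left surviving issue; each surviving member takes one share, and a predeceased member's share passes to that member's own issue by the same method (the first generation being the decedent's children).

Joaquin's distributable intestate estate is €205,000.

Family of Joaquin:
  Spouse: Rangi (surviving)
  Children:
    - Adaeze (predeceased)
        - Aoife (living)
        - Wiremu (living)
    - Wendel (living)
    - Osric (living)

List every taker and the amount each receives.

Rangi: €172,000; Aoife: €5,500; Wiremu: €5,500; Wendel: €11,000; Osric: €11,000

Rangi first takes €150,000, leaving a balance of €55,000. Rangi then takes two-fifths of the balance (€22,000), for a total of €172,000. The remaining €33,000 passes to the descendants.
The descendants' portion (€33,000) is divided into 3 shares of €11,000: Wendel and Osric each take €11,000; Adaeze's €11,000 share passes to Adaeze's issue.
Adaeze's share (€11,000) is divided into 2 shares of €5,500: Aoife and Wiremu each take €5,500.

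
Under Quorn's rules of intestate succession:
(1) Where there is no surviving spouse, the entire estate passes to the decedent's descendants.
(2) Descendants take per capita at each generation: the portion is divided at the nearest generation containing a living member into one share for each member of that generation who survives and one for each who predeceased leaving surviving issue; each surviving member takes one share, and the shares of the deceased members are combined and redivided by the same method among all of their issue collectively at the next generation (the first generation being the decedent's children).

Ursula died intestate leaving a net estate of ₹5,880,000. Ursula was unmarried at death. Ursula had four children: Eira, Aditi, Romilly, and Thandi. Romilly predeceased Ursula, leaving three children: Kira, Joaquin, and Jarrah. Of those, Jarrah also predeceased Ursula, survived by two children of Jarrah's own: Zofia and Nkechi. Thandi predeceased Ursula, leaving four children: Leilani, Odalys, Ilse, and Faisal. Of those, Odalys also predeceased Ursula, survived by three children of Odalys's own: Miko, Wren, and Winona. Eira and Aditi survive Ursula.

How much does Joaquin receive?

Joaquin receives ₹420,000.

The entire ₹5,880,000 passes to the descendants.
That amount (₹5,880,000) is divided at the children's generation into 4 shares of ₹1,470,000. Eira and Aditi each take ₹1,470,000. The 2 shares of the deceased (Romilly and Thandi) are combined into a pool of ₹2,940,000.
That pool (₹2,940,000) is divided at the grandchildren's generation into 7 shares of ₹420,000. Kira, Joaquin, Leilani, Ilse, and Faisal each take ₹420,000. The 2 shares of the deceased (Jarrah and Odalys) are combined into a pool of ₹840,000.
That pool (₹840,000) is divided at the great-grandchildren's generation equally among Zofia, Nkechi, Miko, Wren, and Winona: ₹168,000 each.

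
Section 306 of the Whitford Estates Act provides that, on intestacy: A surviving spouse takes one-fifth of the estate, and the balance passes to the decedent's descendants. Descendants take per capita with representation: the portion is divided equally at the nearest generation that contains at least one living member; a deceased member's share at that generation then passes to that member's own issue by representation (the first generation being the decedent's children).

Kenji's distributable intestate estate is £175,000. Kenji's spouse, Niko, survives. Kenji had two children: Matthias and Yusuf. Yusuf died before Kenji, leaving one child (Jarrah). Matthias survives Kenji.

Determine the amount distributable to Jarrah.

Niko takes one-fifth of £175,000 = £35,000. The remaining £140,000 passes to the descendants.
The descendants' portion (£140,000) is divided into 2 shares of £70,000: Matthias takes £70,000; Yusuf's £70,000 share passes to Yusuf's issue.
Yusuf's share (£70,000) passes entirely to Jarrah.

Jarrah receives £70,000.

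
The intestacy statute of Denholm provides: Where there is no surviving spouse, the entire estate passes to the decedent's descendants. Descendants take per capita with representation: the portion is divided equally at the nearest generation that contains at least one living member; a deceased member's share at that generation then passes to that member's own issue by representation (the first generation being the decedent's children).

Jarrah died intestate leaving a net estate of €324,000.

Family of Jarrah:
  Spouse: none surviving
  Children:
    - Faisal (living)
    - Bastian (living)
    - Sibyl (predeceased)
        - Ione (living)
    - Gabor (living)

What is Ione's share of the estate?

The entire €324,000 passes to the descendants.
That amount (€324,000) is divided into 4 shares of €81,000: Faisal, Bastian, and Gabor each take €81,000; Sibyl's €81,000 share passes to Sibyl's issue.
Sibyl's share (€81,000) passes entirely to Ione.

Ione receives €81,000.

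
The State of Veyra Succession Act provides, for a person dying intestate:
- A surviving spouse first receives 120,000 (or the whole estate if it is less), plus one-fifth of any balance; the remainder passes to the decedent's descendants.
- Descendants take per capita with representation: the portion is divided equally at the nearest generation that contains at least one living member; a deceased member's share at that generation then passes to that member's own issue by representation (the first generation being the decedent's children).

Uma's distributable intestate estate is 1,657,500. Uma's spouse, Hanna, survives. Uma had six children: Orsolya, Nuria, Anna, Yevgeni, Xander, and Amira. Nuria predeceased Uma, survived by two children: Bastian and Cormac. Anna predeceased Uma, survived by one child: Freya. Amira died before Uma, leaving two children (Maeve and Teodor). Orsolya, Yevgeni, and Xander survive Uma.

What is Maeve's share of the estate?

Hanna first takes 120,000, leaving a balance of 1,537,500. Hanna then takes one-fifth of the balance (307,500), for a total of 427,500. The remaining 1,230,000 passes to the descendants.
The descendants' portion (1,230,000) is divided into 6 shares of 205,000: Orsolya, Yevgeni, and Xander each take 205,000; Nuria's 205,000 share passes to Nuria's issue; Anna's 205,000 share passes to Anna's issue; Amira's 205,000 share passes to Amira's issue.
Nuria's share (205,000) is divided into 2 shares of 102,500: Bastian and Cormac each take 102,500.
Anna's share (205,000) passes entirely to Freya.
Amira's share (205,000) is divided into 2 shares of 102,500: Maeve and Teodor each take 102,500.

Maeve receives 102,500.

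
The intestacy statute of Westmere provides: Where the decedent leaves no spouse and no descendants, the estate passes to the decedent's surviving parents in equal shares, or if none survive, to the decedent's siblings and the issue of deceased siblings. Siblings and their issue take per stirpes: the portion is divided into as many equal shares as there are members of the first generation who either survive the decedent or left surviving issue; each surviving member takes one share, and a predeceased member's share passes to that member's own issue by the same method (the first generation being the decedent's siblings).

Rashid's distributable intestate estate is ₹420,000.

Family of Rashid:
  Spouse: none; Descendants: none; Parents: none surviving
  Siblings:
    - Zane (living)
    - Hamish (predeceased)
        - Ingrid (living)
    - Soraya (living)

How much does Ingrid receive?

Ingrid receives ₹140,000.

The entire ₹420,000 passes to the siblings and their issue.
That amount (₹420,000) is divided into 3 shares of ₹140,000: Zane and Soraya each take ₹140,000; Hamish's ₹140,000 share passes to Hamish's issue.
Hamish's share (₹140,000) passes entirely to Ingrid.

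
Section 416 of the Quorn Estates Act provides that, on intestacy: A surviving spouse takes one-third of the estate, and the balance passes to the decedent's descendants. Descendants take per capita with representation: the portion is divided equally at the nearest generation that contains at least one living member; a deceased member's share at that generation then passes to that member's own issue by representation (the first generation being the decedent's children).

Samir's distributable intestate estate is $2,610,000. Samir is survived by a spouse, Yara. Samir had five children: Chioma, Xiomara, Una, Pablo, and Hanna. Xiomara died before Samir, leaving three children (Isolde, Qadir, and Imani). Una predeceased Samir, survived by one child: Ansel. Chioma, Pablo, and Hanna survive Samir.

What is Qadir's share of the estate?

Qadir receives $116,000.

Yara takes one-third of $2,610,000 = $870,000. The remaining $1,740,000 passes to the descendants.
The descendants' portion ($1,740,000) is divided into 5 shares of $348,000: Chioma, Pablo, and Hanna each take $348,000; Xiomara's $348,000 share passes to Xiomara's issue; Una's $348,000 share passes to Una's issue.
Xiomara's share ($348,000) is divided into 3 shares of $116,000: Isolde, Qadir, and Imani each take $116,000.
Una's share ($348,000) passes entirely to Ansel.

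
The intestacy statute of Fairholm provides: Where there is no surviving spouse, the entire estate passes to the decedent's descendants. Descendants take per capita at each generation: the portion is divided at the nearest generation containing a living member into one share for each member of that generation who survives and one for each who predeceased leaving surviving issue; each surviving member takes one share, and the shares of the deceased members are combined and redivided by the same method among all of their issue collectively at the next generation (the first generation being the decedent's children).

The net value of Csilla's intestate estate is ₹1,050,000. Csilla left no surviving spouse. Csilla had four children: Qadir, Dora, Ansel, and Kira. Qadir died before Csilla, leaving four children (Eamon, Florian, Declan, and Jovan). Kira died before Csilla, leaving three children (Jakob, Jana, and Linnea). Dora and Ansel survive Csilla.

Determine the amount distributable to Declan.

The entire ₹1,050,000 passes to the descendants.
That amount (₹1,050,000) is divided at the children's generation into 4 shares of ₹262,500. Dora and Ansel each take ₹262,500. The 2 shares of the deceased (Qadir and Kira) are combined into a pool of ₹525,000.
That pool (₹525,000) is divided at the grandchildren's generation equally among Eamon, Florian, Declan, Jovan, Jakob, Jana, and Linnea: ₹75,000 each.

Declan receives ₹75,000.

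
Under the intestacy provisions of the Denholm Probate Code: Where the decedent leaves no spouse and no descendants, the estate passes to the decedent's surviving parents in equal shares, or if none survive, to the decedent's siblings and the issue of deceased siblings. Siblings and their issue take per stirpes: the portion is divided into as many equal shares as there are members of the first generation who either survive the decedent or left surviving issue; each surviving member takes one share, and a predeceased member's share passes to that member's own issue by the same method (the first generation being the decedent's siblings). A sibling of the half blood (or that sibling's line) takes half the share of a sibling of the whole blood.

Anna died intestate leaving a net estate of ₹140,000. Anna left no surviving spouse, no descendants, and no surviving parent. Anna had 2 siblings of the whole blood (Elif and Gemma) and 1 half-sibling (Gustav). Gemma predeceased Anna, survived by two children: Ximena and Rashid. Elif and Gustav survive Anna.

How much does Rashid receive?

Rashid receives ₹28,000.

The entire ₹140,000 passes to the siblings and their issue.
Counting each half-blood sibling's line as half a unit, there are 5/2 units in ₹140,000, so one unit is ₹56,000. Whole-blood lines (Elif and Gemma) take ₹56,000 each; half-blood lines (Gustav) take ₹28,000 each.
Gemma's share (₹56,000) is divided into 2 shares of ₹28,000: Ximena and Rashid each take ₹28,000.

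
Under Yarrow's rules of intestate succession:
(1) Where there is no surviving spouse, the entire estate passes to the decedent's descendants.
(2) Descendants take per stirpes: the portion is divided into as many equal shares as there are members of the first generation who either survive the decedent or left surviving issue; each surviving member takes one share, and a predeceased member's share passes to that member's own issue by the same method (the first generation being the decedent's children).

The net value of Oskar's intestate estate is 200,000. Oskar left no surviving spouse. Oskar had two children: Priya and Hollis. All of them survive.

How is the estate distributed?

The entire 200,000 passes to the descendants.
That amount (200,000) is divided into 2 shares of 100,000: Priya and Hollis each take 100,000.

Priya: 100,000; Hollis: 100,000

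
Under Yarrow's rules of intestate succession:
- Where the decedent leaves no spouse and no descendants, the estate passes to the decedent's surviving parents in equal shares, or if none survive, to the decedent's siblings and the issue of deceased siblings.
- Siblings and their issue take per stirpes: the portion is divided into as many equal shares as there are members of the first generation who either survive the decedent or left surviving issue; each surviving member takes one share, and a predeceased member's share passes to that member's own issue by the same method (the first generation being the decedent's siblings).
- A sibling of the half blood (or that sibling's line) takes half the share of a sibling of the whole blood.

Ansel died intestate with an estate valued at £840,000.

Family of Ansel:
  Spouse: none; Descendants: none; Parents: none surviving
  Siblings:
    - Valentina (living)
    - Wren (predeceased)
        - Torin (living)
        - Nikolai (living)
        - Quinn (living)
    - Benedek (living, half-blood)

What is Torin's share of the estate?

Torin receives £112,000.

The entire £840,000 passes to the siblings and their issue.
Counting each half-blood sibling's line as half a unit, there are 5/2 units in £840,000, so one unit is £336,000. Whole-blood lines (Valentina and Wren) take £336,000 each; half-blood lines (Benedek) take £168,000 each.
Wren's share (£336,000) is divided into 3 shares of £112,000: Torin, Nikolai, and Quinn each take £112,000.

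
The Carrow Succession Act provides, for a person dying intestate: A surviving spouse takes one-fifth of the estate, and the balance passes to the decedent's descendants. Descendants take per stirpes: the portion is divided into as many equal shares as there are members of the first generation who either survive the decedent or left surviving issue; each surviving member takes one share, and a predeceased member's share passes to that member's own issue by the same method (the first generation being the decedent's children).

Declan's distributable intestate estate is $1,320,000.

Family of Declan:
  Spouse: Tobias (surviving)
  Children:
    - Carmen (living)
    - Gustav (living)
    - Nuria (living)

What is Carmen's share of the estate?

Tobias takes one-fifth of $1,320,000 = $264,000. The remaining $1,056,000 passes to the descendants.
The descendants' portion ($1,056,000) is divided into 3 shares of $352,000: Carmen, Gustav, and Nuria each take $352,000.

Carmen receives $352,000.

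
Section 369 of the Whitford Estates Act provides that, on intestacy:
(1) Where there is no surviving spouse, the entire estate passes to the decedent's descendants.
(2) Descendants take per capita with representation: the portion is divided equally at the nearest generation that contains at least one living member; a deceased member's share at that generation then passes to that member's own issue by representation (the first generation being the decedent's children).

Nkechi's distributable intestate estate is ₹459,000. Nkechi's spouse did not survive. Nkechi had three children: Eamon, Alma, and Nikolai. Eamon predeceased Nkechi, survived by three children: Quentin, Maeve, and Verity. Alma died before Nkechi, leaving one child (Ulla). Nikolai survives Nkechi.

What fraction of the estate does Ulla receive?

The entire ₹459,000 passes to the descendants.
That amount (₹459,000) is divided into 3 shares of ₹153,000: Nikolai takes ₹153,000; Eamon's ₹153,000 share passes to Eamon's issue; Alma's ₹153,000 share passes to Alma's issue.
Eamon's share (₹153,000) is divided into 3 shares of ₹51,000: Quentin, Maeve, and Verity each take ₹51,000.
Alma's share (₹153,000) passes entirely to Ulla.

Ulla receives 1/3 of the estate.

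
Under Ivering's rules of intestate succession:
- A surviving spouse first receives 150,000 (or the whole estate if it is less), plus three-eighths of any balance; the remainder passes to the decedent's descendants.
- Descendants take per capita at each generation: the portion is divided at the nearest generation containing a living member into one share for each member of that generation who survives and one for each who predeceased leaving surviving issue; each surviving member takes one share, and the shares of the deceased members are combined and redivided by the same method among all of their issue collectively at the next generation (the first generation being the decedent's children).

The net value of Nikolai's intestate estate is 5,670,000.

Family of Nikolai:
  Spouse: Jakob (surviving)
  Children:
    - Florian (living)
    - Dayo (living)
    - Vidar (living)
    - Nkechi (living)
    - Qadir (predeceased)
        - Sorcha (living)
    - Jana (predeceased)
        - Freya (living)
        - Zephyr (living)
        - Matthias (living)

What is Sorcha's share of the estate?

Jakob first takes 150,000, leaving a balance of 5,520,000. Jakob then takes three-eighths of the balance (2,070,000), for a total of 2,220,000. The remaining 3,450,000 passes to the descendants.
The descendants' portion (3,450,000) is divided at the children's generation into 6 shares of 575,000. Florian, Dayo, Vidar, and Nkechi each take 575,000. The 2 shares of the deceased (Qadir and Jana) are combined into a pool of 1,150,000.
That pool (1,150,000) is divided at the grandchildren's generation equally among Sorcha, Freya, Zephyr, and Matthias: 287,500 each.

Sorcha receives 287,500.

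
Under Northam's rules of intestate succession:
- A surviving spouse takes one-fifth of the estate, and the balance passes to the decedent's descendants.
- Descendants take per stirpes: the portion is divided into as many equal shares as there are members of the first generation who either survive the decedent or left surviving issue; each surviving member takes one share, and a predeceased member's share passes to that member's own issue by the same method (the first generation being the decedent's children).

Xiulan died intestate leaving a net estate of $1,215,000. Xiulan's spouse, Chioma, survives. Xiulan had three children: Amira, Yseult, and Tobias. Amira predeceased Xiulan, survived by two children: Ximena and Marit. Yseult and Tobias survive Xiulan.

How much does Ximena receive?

Chioma takes one-fifth of $1,215,000 = $243,000. The remaining $972,000 passes to the descendants.
The descendants' portion ($972,000) is divided into 3 shares of $324,000: Yseult and Tobias each take $324,000; Amira's $324,000 share passes to Amira's issue.
Amira's share ($324,000) is divided into 2 shares of $162,000: Ximena and Marit each take $162,000.

Ximena receives $162,000.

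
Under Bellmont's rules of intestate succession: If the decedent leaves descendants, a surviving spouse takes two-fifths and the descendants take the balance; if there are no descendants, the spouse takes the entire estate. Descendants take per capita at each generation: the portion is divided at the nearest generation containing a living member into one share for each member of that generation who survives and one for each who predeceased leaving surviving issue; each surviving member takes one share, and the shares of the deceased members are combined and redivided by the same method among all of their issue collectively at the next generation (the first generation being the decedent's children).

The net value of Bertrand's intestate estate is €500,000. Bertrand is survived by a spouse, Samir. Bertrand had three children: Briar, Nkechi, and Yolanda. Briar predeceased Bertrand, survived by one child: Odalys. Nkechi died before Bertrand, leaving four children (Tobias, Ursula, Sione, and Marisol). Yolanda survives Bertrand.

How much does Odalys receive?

Samir takes two-fifths of €500,000 = €200,000. The remaining €300,000 passes to the descendants.
The descendants' portion (€300,000) is divided at the children's generation into 3 shares of €100,000. Yolanda takes €100,000. The 2 shares of the deceased (Briar and Nkechi) are combined into a pool of €200,000.
That pool (€200,000) is divided at the grandchildren's generation equally among Odalys, Tobias, Ursula, Sione, and Marisol: €40,000 each.

Odalys receives €40,000.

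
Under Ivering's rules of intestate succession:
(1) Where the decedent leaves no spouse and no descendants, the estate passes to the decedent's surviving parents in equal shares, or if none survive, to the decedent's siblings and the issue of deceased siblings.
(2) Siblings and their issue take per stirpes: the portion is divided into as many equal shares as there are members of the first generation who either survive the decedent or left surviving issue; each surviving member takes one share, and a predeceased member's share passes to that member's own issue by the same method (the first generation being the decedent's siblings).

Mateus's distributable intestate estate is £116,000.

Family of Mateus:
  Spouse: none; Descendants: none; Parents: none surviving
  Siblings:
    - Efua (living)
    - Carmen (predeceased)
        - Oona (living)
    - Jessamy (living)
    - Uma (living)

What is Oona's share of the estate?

Oona receives £29,000.

The entire £116,000 passes to the siblings and their issue.
That amount (£116,000) is divided into 4 shares of £29,000: Efua, Jessamy, and Uma each take £29,000; Carmen's £29,000 share passes to Carmen's issue.
Carmen's share (£29,000) passes entirely to Oona.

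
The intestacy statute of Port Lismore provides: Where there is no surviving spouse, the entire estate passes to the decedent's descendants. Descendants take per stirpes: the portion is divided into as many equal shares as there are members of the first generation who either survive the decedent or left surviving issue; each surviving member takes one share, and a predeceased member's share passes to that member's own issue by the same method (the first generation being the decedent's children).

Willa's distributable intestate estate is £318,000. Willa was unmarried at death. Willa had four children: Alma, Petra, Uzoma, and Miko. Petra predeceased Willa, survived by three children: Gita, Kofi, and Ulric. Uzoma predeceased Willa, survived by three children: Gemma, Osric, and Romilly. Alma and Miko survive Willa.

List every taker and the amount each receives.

Alma: £79,500; Gita: £26,500; Kofi: £26,500; Ulric: £26,500; Gemma: £26,500; Osric: £26,500; Romilly: £26,500; Miko: £79,500

The entire £318,000 passes to the descendants.
That amount (£318,000) is divided into 4 shares of £79,500: Alma and Miko each take £79,500; Petra's £79,500 share passes to Petra's issue; Uzoma's £79,500 share passes to Uzoma's issue.
Petra's share (£79,500) is divided into 3 shares of £26,500: Gita, Kofi, and Ulric each take £26,500.
Uzoma's share (£79,500) is divided into 3 shares of £26,500: Gemma, Osric, and Romilly each take £26,500.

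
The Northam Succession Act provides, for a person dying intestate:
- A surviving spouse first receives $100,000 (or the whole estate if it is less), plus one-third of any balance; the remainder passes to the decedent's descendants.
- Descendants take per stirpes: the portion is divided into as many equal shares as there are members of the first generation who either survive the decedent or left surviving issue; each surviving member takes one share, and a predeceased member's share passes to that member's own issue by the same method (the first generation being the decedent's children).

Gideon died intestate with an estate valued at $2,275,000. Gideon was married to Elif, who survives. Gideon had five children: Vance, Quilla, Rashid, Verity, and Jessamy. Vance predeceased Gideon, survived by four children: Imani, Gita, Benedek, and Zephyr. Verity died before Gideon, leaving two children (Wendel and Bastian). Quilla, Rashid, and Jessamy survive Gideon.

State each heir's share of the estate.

Elif: $825,000; Imani: $72,500; Gita: $72,500; Benedek: $72,500; Zephyr: $72,500; Quilla: $290,000; Rashid: $290,000; Wendel: $145,000; Bastian: $145,000; Jessamy: $290,000

Elif first takes $100,000, leaving a balance of $2,175,000. Elif then takes one-third of the balance ($725,000), for a total of $825,000. The remaining $1,450,000 passes to the descendants.
The descendants' portion ($1,450,000) is divided into 5 shares of $290,000: Quilla, Rashid, and Jessamy each take $290,000; Vance's $290,000 share passes to Vance's issue; Verity's $290,000 share passes to Verity's issue.
Vance's share ($290,000) is divided into 4 shares of $72,500: Imani, Gita, Benedek, and Zephyr each take $72,500.
Verity's share ($290,000) is divided into 2 shares of $145,000: Wendel and Bastian each take $145,000.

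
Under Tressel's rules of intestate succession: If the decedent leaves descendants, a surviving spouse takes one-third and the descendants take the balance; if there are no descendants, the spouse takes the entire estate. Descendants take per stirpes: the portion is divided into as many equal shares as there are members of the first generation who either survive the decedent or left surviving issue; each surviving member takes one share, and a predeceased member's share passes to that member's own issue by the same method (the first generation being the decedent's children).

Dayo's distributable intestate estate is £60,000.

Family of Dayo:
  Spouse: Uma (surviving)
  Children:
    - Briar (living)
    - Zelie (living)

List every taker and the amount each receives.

Uma: £20,000; Briar: £20,000; Zelie: £20,000

Uma takes one-third of £60,000 = £20,000. The remaining £40,000 passes to the descendants.
The descendants' portion (£40,000) is divided into 2 shares of £20,000: Briar and Zelie each take £20,000.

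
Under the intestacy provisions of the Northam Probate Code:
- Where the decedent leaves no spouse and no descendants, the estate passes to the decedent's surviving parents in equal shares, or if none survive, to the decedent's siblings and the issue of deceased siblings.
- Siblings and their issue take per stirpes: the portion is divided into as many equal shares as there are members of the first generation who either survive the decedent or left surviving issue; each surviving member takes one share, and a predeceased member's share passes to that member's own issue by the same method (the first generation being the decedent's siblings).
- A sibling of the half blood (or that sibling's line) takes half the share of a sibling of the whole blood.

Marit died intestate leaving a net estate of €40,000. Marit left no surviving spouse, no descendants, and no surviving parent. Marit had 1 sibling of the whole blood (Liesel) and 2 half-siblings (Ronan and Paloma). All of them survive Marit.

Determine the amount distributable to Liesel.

Liesel receives €20,000.

The entire €40,000 passes to the siblings and their issue.
Counting each half-blood sibling's line as half a unit, there are 2 units in €40,000, so one unit is €20,000. Whole-blood lines (Liesel) take €20,000 each; half-blood lines (Ronan and Paloma) take €10,000 each.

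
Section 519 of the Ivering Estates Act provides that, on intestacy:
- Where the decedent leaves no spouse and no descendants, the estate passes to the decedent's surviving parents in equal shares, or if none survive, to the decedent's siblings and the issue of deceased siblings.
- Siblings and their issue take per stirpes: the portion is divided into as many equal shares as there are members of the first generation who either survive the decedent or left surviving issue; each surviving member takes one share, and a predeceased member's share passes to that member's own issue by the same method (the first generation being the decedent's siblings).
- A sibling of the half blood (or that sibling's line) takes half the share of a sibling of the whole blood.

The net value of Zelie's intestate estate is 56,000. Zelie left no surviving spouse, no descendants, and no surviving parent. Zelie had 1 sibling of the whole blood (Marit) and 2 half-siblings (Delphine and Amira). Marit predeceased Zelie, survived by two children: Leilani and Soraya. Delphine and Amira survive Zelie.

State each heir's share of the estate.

Delphine: 14,000; Leilani: 14,000; Soraya: 14,000; Amira: 14,000

The entire 56,000 passes to the siblings and their issue.
Counting each half-blood sibling's line as half a unit, there are 2 units in 56,000, so one unit is 28,000. Whole-blood lines (Marit) take 28,000 each; half-blood lines (Delphine and Amira) take 14,000 each.
Marit's share (28,000) is divided into 2 shares of 14,000: Leilani and Soraya each take 14,000.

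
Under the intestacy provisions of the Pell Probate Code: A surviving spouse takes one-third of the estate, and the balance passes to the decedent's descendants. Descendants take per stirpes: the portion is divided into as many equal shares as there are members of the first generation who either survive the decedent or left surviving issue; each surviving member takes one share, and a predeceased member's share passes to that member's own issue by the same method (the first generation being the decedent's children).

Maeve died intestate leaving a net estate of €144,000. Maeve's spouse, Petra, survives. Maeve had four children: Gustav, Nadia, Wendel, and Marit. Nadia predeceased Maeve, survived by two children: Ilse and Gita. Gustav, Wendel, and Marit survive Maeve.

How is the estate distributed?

Petra: €48,000; Gustav: €24,000; Ilse: €12,000; Gita: €12,000; Wendel: €24,000; Marit: €24,000

Petra takes one-third of €144,000 = €48,000. The remaining €96,000 passes to the descendants.
The descendants' portion (€96,000) is divided into 4 shares of €24,000: Gustav, Wendel, and Marit each take €24,000; Nadia's €24,000 share passes to Nadia's issue.
Nadia's share (€24,000) is divided into 2 shares of €12,000: Ilse and Gita each take €12,000.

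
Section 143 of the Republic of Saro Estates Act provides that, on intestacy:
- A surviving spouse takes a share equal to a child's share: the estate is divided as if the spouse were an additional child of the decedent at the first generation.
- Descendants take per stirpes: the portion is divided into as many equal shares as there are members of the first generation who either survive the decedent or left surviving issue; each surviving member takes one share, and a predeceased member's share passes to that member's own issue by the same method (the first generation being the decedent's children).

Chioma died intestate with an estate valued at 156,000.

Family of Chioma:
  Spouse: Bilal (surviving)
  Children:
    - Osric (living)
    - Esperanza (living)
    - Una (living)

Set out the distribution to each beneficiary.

Bilal: 39,000; Osric: 39,000; Esperanza: 39,000; Una: 39,000

The spouse counts as an additional share at the children's level, so there are 4 primary shares of 39,000. Bilal takes one such share (39,000).
The children's combined portion (117,000) is divided into 3 shares of 39,000: Osric, Esperanza, and Una each take 39,000.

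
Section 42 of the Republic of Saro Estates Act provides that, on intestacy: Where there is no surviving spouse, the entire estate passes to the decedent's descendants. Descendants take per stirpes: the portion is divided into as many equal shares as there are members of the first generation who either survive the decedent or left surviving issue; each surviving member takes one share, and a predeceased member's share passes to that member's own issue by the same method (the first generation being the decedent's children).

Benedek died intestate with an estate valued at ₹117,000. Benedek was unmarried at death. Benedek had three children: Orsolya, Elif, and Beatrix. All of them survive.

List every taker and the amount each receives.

Orsolya: ₹39,000; Elif: ₹39,000; Beatrix: ₹39,000

The entire ₹117,000 passes to the descendants.
That amount (₹117,000) is divided into 3 shares of ₹39,000: Orsolya, Elif, and Beatrix each take ₹39,000.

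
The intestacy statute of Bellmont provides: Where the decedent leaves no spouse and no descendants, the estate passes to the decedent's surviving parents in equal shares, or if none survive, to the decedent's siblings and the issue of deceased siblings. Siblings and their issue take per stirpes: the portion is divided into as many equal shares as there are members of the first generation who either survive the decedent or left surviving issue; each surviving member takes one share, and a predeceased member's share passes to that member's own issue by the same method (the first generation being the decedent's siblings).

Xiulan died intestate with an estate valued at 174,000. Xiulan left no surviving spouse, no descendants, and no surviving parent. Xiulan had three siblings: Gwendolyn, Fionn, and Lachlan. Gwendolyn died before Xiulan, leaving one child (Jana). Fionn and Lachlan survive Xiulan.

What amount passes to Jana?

The entire 174,000 passes to the siblings and their issue.
That amount (174,000) is divided into 3 shares of 58,000: Fionn and Lachlan each take 58,000; Gwendolyn's 58,000 share passes to Gwendolyn's issue.
Gwendolyn's share (58,000) passes entirely to Jana.

Jana receives 58,000.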